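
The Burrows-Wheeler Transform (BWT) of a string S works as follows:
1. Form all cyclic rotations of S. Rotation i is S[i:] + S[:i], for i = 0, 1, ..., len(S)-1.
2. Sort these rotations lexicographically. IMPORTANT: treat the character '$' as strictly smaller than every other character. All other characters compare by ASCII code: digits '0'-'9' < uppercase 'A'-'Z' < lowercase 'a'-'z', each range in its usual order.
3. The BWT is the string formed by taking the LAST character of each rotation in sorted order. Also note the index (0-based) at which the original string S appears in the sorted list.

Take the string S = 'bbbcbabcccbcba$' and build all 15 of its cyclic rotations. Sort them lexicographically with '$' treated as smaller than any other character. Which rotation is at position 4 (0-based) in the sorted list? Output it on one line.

Answer: babcccbcba$bbbc

Derivation:
All 15 rotations (rotation i = S[i:]+S[:i]):
  rot[0] = bbbcbabcccbcba$
  rot[1] = bbcbabcccbcba$b
  rot[2] = bcbabcccbcba$bb
  rot[3] = cbabcccbcba$bbb
  rot[4] = babcccbcba$bbbc
  rot[5] = abcccbcba$bbbcb
  rot[6] = bcccbcba$bbbcba
  rot[7] = cccbcba$bbbcbab
  rot[8] = ccbcba$bbbcbabc
  rot[9] = cbcba$bbbcbabcc
  rot[10] = bcba$bbbcbabccc
  rot[11] = cba$bbbcbabcccb
  rot[12] = ba$bbbcbabcccbc
  rot[13] = a$bbbcbabcccbcb
  rot[14] = $bbbcbabcccbcba
Sorted (with $ < everything):
  sorted[0] = $bbbcbabcccbcba
  sorted[1] = a$bbbcbabcccbcb
  sorted[2] = abcccbcba$bbbcb
  sorted[3] = ba$bbbcbabcccbc
  sorted[4] = babcccbcba$bbbc
  sorted[5] = bbbcbabcccbcba$
  sorted[6] = bbcbabcccbcba$b
  sorted[7] = bcba$bbbcbabccc
  sorted[8] = bcbabcccbcba$bb
  sorted[9] = bcccbcba$bbbcba
  sorted[10] = cba$bbbcbabcccb
  sorted[11] = cbabcccbcba$bbb
  sorted[12] = cbcba$bbbcbabcc
  sorted[13] = ccbcba$bbbcbabc
  sorted[14] = cccbcba$bbbcbab
sorted[4] = babcccbcba$bbbc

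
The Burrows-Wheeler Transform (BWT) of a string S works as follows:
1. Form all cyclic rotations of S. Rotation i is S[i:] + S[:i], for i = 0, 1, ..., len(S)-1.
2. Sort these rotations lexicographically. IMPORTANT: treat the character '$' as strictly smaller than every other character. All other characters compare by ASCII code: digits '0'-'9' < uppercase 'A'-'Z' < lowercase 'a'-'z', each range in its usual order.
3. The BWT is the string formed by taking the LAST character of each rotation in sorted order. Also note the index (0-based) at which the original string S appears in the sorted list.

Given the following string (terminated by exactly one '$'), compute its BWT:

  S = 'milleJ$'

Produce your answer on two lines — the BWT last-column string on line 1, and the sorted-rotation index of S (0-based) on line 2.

All 7 rotations (rotation i = S[i:]+S[:i]):
  rot[0] = milleJ$
  rot[1] = illeJ$m
  rot[2] = lleJ$mi
  rot[3] = leJ$mil
  rot[4] = eJ$mill
  rot[5] = J$mille
  rot[6] = $milleJ
Sorted (with $ < everything):
  sorted[0] = $milleJ  (last char: 'J')
  sorted[1] = J$mille  (last char: 'e')
  sorted[2] = eJ$mill  (last char: 'l')
  sorted[3] = illeJ$m  (last char: 'm')
  sorted[4] = leJ$mil  (last char: 'l')
  sorted[5] = lleJ$mi  (last char: 'i')
  sorted[6] = milleJ$  (last char: '$')
Last column: Jelmli$
Original string S is at sorted index 6

Answer: Jelmli$
6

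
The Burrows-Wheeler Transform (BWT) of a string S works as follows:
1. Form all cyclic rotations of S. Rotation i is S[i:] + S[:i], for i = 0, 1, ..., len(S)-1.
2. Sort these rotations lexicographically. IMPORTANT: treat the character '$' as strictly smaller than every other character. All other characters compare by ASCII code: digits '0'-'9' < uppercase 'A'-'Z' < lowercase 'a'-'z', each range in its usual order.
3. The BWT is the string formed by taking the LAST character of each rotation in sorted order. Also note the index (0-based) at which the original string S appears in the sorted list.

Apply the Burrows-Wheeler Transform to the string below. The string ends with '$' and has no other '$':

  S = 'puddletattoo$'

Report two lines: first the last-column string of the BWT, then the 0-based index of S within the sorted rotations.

Answer: otudldot$etap
8

Derivation:
All 13 rotations (rotation i = S[i:]+S[:i]):
  rot[0] = puddletattoo$
  rot[1] = uddletattoo$p
  rot[2] = ddletattoo$pu
  rot[3] = dletattoo$pud
  rot[4] = letattoo$pudd
  rot[5] = etattoo$puddl
  rot[6] = tattoo$puddle
  rot[7] = attoo$puddlet
  rot[8] = ttoo$puddleta
  rot[9] = too$puddletat
  rot[10] = oo$puddletatt
  rot[11] = o$puddletatto
  rot[12] = $puddletattoo
Sorted (with $ < everything):
  sorted[0] = $puddletattoo  (last char: 'o')
  sorted[1] = attoo$puddlet  (last char: 't')
  sorted[2] = ddletattoo$pu  (last char: 'u')
  sorted[3] = dletattoo$pud  (last char: 'd')
  sorted[4] = etattoo$puddl  (last char: 'l')
  sorted[5] = letattoo$pudd  (last char: 'd')
  sorted[6] = o$puddletatto  (last char: 'o')
  sorted[7] = oo$puddletatt  (last char: 't')
  sorted[8] = puddletattoo$  (last char: '$')
  sorted[9] = tattoo$puddle  (last char: 'e')
  sorted[10] = too$puddletat  (last char: 't')
  sorted[11] = ttoo$puddleta  (last char: 'a')
  sorted[12] = uddletattoo$p  (last char: 'p')
Last column: otudldot$etap
Original string S is at sorted index 8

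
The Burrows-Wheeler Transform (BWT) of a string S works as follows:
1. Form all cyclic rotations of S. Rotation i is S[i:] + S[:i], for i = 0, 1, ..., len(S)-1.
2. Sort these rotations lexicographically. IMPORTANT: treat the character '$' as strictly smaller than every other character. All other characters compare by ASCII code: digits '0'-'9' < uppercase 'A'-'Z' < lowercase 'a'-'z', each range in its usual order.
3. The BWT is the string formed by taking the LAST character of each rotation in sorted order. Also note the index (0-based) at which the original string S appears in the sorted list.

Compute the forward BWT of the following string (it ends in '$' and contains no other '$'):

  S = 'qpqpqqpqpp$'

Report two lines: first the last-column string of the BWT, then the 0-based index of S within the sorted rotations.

Answer: ppqqqqpq$pp
8

Derivation:
All 11 rotations (rotation i = S[i:]+S[:i]):
  rot[0] = qpqpqqpqpp$
  rot[1] = pqpqqpqpp$q
  rot[2] = qpqqpqpp$qp
  rot[3] = pqqpqpp$qpq
  rot[4] = qqpqpp$qpqp
  rot[5] = qpqpp$qpqpq
  rot[6] = pqpp$qpqpqq
  rot[7] = qpp$qpqpqqp
  rot[8] = pp$qpqpqqpq
  rot[9] = p$qpqpqqpqp
  rot[10] = $qpqpqqpqpp
Sorted (with $ < everything):
  sorted[0] = $qpqpqqpqpp  (last char: 'p')
  sorted[1] = p$qpqpqqpqp  (last char: 'p')
  sorted[2] = pp$qpqpqqpq  (last char: 'q')
  sorted[3] = pqpp$qpqpqq  (last char: 'q')
  sorted[4] = pqpqqpqpp$q  (last char: 'q')
  sorted[5] = pqqpqpp$qpq  (last char: 'q')
  sorted[6] = qpp$qpqpqqp  (last char: 'p')
  sorted[7] = qpqpp$qpqpq  (last char: 'q')
  sorted[8] = qpqpqqpqpp$  (last char: '$')
  sorted[9] = qpqqpqpp$qp  (last char: 'p')
  sorted[10] = qqpqpp$qpqp  (last char: 'p')
Last column: ppqqqqpq$pp
Original string S is at sorted index 8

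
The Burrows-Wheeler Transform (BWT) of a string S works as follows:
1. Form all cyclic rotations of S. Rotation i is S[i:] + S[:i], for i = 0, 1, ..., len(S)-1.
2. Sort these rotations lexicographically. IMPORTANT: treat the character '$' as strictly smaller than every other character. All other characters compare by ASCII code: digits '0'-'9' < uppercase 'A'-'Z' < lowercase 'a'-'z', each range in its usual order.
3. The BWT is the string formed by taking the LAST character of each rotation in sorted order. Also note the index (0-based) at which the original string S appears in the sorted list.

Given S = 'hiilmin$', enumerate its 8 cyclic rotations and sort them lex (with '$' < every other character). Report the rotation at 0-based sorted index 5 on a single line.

All 8 rotations (rotation i = S[i:]+S[:i]):
  rot[0] = hiilmin$
  rot[1] = iilmin$h
  rot[2] = ilmin$hi
  rot[3] = lmin$hii
  rot[4] = min$hiil
  rot[5] = in$hiilm
  rot[6] = n$hiilmi
  rot[7] = $hiilmin
Sorted (with $ < everything):
  sorted[0] = $hiilmin
  sorted[1] = hiilmin$
  sorted[2] = iilmin$h
  sorted[3] = ilmin$hi
  sorted[4] = in$hiilm
  sorted[5] = lmin$hii
  sorted[6] = min$hiil
  sorted[7] = n$hiilmi
sorted[5] = lmin$hii

Answer: lmin$hii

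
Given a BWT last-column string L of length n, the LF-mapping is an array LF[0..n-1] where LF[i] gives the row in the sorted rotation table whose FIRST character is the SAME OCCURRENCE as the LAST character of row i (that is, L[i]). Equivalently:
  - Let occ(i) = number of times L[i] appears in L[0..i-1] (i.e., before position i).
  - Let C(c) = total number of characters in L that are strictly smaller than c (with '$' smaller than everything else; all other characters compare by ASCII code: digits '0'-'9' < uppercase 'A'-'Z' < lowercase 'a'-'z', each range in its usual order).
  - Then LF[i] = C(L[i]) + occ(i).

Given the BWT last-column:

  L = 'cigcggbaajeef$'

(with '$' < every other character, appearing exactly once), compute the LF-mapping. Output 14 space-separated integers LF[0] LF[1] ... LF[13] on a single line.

Char counts: '$':1, 'a':2, 'b':1, 'c':2, 'e':2, 'f':1, 'g':3, 'i':1, 'j':1
C (first-col start): C('$')=0, C('a')=1, C('b')=3, C('c')=4, C('e')=6, C('f')=8, C('g')=9, C('i')=12, C('j')=13
L[0]='c': occ=0, LF[0]=C('c')+0=4+0=4
L[1]='i': occ=0, LF[1]=C('i')+0=12+0=12
L[2]='g': occ=0, LF[2]=C('g')+0=9+0=9
L[3]='c': occ=1, LF[3]=C('c')+1=4+1=5
L[4]='g': occ=1, LF[4]=C('g')+1=9+1=10
L[5]='g': occ=2, LF[5]=C('g')+2=9+2=11
L[6]='b': occ=0, LF[6]=C('b')+0=3+0=3
L[7]='a': occ=0, LF[7]=C('a')+0=1+0=1
L[8]='a': occ=1, LF[8]=C('a')+1=1+1=2
L[9]='j': occ=0, LF[9]=C('j')+0=13+0=13
L[10]='e': occ=0, LF[10]=C('e')+0=6+0=6
L[11]='e': occ=1, LF[11]=C('e')+1=6+1=7
L[12]='f': occ=0, LF[12]=C('f')+0=8+0=8
L[13]='$': occ=0, LF[13]=C('$')+0=0+0=0

Answer: 4 12 9 5 10 11 3 1 2 13 6 7 8 0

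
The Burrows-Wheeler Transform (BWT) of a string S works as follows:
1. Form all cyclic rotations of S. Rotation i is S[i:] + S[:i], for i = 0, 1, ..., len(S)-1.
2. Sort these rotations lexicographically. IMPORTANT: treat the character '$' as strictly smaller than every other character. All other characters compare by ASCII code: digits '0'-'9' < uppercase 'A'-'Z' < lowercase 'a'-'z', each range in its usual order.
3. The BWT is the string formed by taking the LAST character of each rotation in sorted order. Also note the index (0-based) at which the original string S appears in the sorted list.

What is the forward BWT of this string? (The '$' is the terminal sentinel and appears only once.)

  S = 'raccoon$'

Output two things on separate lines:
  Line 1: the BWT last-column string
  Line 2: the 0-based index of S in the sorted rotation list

All 8 rotations (rotation i = S[i:]+S[:i]):
  rot[0] = raccoon$
  rot[1] = accoon$r
  rot[2] = ccoon$ra
  rot[3] = coon$rac
  rot[4] = oon$racc
  rot[5] = on$racco
  rot[6] = n$raccoo
  rot[7] = $raccoon
Sorted (with $ < everything):
  sorted[0] = $raccoon  (last char: 'n')
  sorted[1] = accoon$r  (last char: 'r')
  sorted[2] = ccoon$ra  (last char: 'a')
  sorted[3] = coon$rac  (last char: 'c')
  sorted[4] = n$raccoo  (last char: 'o')
  sorted[5] = on$racco  (last char: 'o')
  sorted[6] = oon$racc  (last char: 'c')
  sorted[7] = raccoon$  (last char: '$')
Last column: nracooc$
Original string S is at sorted index 7

Answer: nracooc$
7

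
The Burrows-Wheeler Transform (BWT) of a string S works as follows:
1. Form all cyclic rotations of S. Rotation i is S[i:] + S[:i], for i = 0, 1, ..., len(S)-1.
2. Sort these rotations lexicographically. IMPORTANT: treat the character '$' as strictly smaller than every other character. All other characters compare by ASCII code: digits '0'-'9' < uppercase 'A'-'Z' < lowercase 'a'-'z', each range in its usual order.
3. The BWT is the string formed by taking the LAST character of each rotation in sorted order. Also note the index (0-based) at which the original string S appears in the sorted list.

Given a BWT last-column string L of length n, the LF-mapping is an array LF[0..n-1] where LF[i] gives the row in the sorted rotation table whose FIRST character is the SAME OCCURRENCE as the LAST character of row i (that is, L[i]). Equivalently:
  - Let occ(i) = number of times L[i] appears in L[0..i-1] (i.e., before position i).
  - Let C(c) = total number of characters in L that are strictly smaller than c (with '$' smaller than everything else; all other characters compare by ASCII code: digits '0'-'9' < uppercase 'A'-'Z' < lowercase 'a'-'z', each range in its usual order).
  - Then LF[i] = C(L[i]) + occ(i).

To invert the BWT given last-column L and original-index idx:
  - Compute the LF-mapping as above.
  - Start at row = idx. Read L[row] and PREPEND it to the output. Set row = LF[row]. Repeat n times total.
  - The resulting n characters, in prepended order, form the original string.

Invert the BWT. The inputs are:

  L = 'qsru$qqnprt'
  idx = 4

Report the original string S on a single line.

LF mapping: 3 8 6 10 0 4 5 1 2 7 9
Walk LF starting at row 4, prepending L[row]:
  step 1: row=4, L[4]='$', prepend. Next row=LF[4]=0
  step 2: row=0, L[0]='q', prepend. Next row=LF[0]=3
  step 3: row=3, L[3]='u', prepend. Next row=LF[3]=10
  step 4: row=10, L[10]='t', prepend. Next row=LF[10]=9
  step 5: row=9, L[9]='r', prepend. Next row=LF[9]=7
  step 6: row=7, L[7]='n', prepend. Next row=LF[7]=1
  step 7: row=1, L[1]='s', prepend. Next row=LF[1]=8
  step 8: row=8, L[8]='p', prepend. Next row=LF[8]=2
  step 9: row=2, L[2]='r', prepend. Next row=LF[2]=6
  step 10: row=6, L[6]='q', prepend. Next row=LF[6]=5
  step 11: row=5, L[5]='q', prepend. Next row=LF[5]=4
Reversed output: qqrpsnrtuq$

Answer: qqrpsnrtuq$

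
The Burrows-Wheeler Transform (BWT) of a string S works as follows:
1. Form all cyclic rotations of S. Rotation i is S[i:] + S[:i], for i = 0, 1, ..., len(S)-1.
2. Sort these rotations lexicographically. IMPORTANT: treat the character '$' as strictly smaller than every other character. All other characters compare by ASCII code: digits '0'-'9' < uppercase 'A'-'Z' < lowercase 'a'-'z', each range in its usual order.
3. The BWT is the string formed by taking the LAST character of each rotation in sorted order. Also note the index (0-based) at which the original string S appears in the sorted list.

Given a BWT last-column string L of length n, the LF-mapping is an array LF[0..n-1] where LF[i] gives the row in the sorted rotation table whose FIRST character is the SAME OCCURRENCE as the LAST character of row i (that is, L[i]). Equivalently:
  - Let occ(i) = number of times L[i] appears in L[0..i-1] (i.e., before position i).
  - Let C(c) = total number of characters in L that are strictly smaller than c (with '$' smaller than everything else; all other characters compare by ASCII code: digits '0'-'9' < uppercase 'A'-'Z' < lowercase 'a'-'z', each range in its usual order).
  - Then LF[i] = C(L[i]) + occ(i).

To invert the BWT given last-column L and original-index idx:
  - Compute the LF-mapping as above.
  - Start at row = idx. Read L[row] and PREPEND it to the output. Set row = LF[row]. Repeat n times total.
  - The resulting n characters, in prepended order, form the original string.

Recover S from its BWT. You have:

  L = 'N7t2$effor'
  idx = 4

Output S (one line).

Answer: effort72N$

Derivation:
LF mapping: 3 2 9 1 0 4 5 6 7 8
Walk LF starting at row 4, prepending L[row]:
  step 1: row=4, L[4]='$', prepend. Next row=LF[4]=0
  step 2: row=0, L[0]='N', prepend. Next row=LF[0]=3
  step 3: row=3, L[3]='2', prepend. Next row=LF[3]=1
  step 4: row=1, L[1]='7', prepend. Next row=LF[1]=2
  step 5: row=2, L[2]='t', prepend. Next row=LF[2]=9
  step 6: row=9, L[9]='r', prepend. Next row=LF[9]=8
  step 7: row=8, L[8]='o', prepend. Next row=LF[8]=7
  step 8: row=7, L[7]='f', prepend. Next row=LF[7]=6
  step 9: row=6, L[6]='f', prepend. Next row=LF[6]=5
  step 10: row=5, L[5]='e', prepend. Next row=LF[5]=4
Reversed output: effort72N$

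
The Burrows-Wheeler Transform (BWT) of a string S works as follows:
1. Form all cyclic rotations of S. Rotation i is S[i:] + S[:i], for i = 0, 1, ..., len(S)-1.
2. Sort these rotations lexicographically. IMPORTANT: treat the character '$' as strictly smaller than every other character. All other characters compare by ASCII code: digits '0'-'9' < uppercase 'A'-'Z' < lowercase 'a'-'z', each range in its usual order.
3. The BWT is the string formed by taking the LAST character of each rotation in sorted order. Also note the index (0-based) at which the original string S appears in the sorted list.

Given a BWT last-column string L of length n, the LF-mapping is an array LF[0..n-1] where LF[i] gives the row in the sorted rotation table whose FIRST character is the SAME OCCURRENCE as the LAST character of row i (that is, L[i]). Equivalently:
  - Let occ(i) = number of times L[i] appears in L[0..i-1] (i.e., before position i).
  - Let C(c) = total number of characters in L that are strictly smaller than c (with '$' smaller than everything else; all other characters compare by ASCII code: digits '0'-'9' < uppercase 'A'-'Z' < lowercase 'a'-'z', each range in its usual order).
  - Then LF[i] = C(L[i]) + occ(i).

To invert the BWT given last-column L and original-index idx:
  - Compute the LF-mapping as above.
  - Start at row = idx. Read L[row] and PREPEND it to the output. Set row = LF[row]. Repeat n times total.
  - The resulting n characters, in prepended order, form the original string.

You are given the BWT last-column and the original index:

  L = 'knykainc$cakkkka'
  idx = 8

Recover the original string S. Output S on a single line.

LF mapping: 7 13 15 8 1 6 14 4 0 5 2 9 10 11 12 3
Walk LF starting at row 8, prepending L[row]:
  step 1: row=8, L[8]='$', prepend. Next row=LF[8]=0
  step 2: row=0, L[0]='k', prepend. Next row=LF[0]=7
  step 3: row=7, L[7]='c', prepend. Next row=LF[7]=4
  step 4: row=4, L[4]='a', prepend. Next row=LF[4]=1
  step 5: row=1, L[1]='n', prepend. Next row=LF[1]=13
  step 6: row=13, L[13]='k', prepend. Next row=LF[13]=11
  step 7: row=11, L[11]='k', prepend. Next row=LF[11]=9
  step 8: row=9, L[9]='c', prepend. Next row=LF[9]=5
  step 9: row=5, L[5]='i', prepend. Next row=LF[5]=6
  step 10: row=6, L[6]='n', prepend. Next row=LF[6]=14
  step 11: row=14, L[14]='k', prepend. Next row=LF[14]=12
  step 12: row=12, L[12]='k', prepend. Next row=LF[12]=10
  step 13: row=10, L[10]='a', prepend. Next row=LF[10]=2
  step 14: row=2, L[2]='y', prepend. Next row=LF[2]=15
  step 15: row=15, L[15]='a', prepend. Next row=LF[15]=3
  step 16: row=3, L[3]='k', prepend. Next row=LF[3]=8
Reversed output: kayakknickknack$

Answer: kayakknickknack$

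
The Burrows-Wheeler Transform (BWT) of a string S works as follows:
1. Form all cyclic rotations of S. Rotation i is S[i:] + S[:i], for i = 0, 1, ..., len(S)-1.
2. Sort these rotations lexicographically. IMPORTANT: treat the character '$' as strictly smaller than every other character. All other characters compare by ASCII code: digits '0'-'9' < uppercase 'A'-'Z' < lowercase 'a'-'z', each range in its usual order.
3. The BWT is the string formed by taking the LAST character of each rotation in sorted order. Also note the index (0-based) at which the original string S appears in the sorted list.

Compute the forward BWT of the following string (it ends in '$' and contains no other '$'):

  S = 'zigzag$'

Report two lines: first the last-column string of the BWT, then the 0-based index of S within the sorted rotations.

Answer: gzaizg$
6

Derivation:
All 7 rotations (rotation i = S[i:]+S[:i]):
  rot[0] = zigzag$
  rot[1] = igzag$z
  rot[2] = gzag$zi
  rot[3] = zag$zig
  rot[4] = ag$zigz
  rot[5] = g$zigza
  rot[6] = $zigzag
Sorted (with $ < everything):
  sorted[0] = $zigzag  (last char: 'g')
  sorted[1] = ag$zigz  (last char: 'z')
  sorted[2] = g$zigza  (last char: 'a')
  sorted[3] = gzag$zi  (last char: 'i')
  sorted[4] = igzag$z  (last char: 'z')
  sorted[5] = zag$zig  (last char: 'g')
  sorted[6] = zigzag$  (last char: '$')
Last column: gzaizg$
Original string S is at sorted index 6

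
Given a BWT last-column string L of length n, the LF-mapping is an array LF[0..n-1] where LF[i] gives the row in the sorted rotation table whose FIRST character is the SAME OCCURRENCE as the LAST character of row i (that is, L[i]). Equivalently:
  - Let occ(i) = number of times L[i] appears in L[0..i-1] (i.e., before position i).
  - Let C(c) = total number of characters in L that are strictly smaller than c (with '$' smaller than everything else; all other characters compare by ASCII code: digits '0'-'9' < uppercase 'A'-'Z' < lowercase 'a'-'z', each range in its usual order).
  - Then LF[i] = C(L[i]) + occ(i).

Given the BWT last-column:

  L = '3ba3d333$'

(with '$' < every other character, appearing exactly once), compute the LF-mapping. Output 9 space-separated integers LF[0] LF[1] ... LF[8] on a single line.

Answer: 1 7 6 2 8 3 4 5 0

Derivation:
Char counts: '$':1, '3':5, 'a':1, 'b':1, 'd':1
C (first-col start): C('$')=0, C('3')=1, C('a')=6, C('b')=7, C('d')=8
L[0]='3': occ=0, LF[0]=C('3')+0=1+0=1
L[1]='b': occ=0, LF[1]=C('b')+0=7+0=7
L[2]='a': occ=0, LF[2]=C('a')+0=6+0=6
L[3]='3': occ=1, LF[3]=C('3')+1=1+1=2
L[4]='d': occ=0, LF[4]=C('d')+0=8+0=8
L[5]='3': occ=2, LF[5]=C('3')+2=1+2=3
L[6]='3': occ=3, LF[6]=C('3')+3=1+3=4
L[7]='3': occ=4, LF[7]=C('3')+4=1+4=5
L[8]='$': occ=0, LF[8]=C('$')+0=0+0=0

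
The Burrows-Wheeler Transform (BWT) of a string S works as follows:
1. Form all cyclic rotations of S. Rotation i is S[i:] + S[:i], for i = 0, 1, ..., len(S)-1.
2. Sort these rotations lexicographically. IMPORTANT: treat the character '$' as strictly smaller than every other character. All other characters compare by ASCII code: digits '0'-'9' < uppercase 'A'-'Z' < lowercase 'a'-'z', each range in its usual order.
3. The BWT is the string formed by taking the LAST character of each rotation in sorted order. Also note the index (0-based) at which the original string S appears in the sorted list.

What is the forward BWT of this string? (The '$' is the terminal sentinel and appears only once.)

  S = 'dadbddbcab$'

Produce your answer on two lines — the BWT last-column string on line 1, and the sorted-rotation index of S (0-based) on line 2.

Answer: bcdaddb$dab
7

Derivation:
All 11 rotations (rotation i = S[i:]+S[:i]):
  rot[0] = dadbddbcab$
  rot[1] = adbddbcab$d
  rot[2] = dbddbcab$da
  rot[3] = bddbcab$dad
  rot[4] = ddbcab$dadb
  rot[5] = dbcab$dadbd
  rot[6] = bcab$dadbdd
  rot[7] = cab$dadbddb
  rot[8] = ab$dadbddbc
  rot[9] = b$dadbddbca
  rot[10] = $dadbddbcab
Sorted (with $ < everything):
  sorted[0] = $dadbddbcab  (last char: 'b')
  sorted[1] = ab$dadbddbc  (last char: 'c')
  sorted[2] = adbddbcab$d  (last char: 'd')
  sorted[3] = b$dadbddbca  (last char: 'a')
  sorted[4] = bcab$dadbdd  (last char: 'd')
  sorted[5] = bddbcab$dad  (last char: 'd')
  sorted[6] = cab$dadbddb  (last char: 'b')
  sorted[7] = dadbddbcab$  (last char: '$')
  sorted[8] = dbcab$dadbd  (last char: 'd')
  sorted[9] = dbddbcab$da  (last char: 'a')
  sorted[10] = ddbcab$dadb  (last char: 'b')
Last column: bcdaddb$dab
Original string S is at sorted index 7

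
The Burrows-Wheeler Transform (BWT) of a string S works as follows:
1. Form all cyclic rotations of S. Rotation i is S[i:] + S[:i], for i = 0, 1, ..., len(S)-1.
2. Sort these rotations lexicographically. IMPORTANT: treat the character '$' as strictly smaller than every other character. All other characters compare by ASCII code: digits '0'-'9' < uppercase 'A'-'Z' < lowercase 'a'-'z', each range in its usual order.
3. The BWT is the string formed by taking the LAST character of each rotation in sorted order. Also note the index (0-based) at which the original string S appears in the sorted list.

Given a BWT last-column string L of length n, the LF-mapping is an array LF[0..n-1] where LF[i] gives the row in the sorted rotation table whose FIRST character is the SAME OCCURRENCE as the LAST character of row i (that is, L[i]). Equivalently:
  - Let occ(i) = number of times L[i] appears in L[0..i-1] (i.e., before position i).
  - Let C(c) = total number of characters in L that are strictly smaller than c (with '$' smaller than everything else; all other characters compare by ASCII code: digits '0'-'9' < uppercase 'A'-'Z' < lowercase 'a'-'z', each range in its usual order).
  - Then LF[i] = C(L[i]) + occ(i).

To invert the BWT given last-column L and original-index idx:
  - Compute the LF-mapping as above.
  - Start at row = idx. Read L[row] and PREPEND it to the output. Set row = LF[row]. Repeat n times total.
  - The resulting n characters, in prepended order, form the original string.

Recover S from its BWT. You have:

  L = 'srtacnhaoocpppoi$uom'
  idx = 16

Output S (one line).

LF mapping: 17 16 18 1 3 8 5 2 9 10 4 13 14 15 11 6 0 19 12 7
Walk LF starting at row 16, prepending L[row]:
  step 1: row=16, L[16]='$', prepend. Next row=LF[16]=0
  step 2: row=0, L[0]='s', prepend. Next row=LF[0]=17
  step 3: row=17, L[17]='u', prepend. Next row=LF[17]=19
  step 4: row=19, L[19]='m', prepend. Next row=LF[19]=7
  step 5: row=7, L[7]='a', prepend. Next row=LF[7]=2
  step 6: row=2, L[2]='t', prepend. Next row=LF[2]=18
  step 7: row=18, L[18]='o', prepend. Next row=LF[18]=12
  step 8: row=12, L[12]='p', prepend. Next row=LF[12]=14
  step 9: row=14, L[14]='o', prepend. Next row=LF[14]=11
  step 10: row=11, L[11]='p', prepend. Next row=LF[11]=13
  step 11: row=13, L[13]='p', prepend. Next row=LF[13]=15
  step 12: row=15, L[15]='i', prepend. Next row=LF[15]=6
  step 13: row=6, L[6]='h', prepend. Next row=LF[6]=5
  step 14: row=5, L[5]='n', prepend. Next row=LF[5]=8
  step 15: row=8, L[8]='o', prepend. Next row=LF[8]=9
  step 16: row=9, L[9]='o', prepend. Next row=LF[9]=10
  step 17: row=10, L[10]='c', prepend. Next row=LF[10]=4
  step 18: row=4, L[4]='c', prepend. Next row=LF[4]=3
  step 19: row=3, L[3]='a', prepend. Next row=LF[3]=1
  step 20: row=1, L[1]='r', prepend. Next row=LF[1]=16
Reversed output: raccoonhippopotamus$

Answer: raccoonhippopotamus$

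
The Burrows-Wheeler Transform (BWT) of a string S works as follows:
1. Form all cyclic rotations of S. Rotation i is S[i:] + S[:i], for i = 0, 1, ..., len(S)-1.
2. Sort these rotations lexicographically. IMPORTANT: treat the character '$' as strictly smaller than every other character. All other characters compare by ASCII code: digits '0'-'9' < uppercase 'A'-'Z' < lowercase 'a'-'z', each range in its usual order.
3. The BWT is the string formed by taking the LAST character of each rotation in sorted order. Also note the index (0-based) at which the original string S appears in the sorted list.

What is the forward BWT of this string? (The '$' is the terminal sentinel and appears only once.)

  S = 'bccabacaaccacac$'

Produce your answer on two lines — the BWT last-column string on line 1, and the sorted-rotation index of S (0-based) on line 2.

Answer: ccccbcaa$aacacba
8

Derivation:
All 16 rotations (rotation i = S[i:]+S[:i]):
  rot[0] = bccabacaaccacac$
  rot[1] = ccabacaaccacac$b
  rot[2] = cabacaaccacac$bc
  rot[3] = abacaaccacac$bcc
  rot[4] = bacaaccacac$bcca
  rot[5] = acaaccacac$bccab
  rot[6] = caaccacac$bccaba
  rot[7] = aaccacac$bccabac
  rot[8] = accacac$bccabaca
  rot[9] = ccacac$bccabacaa
  rot[10] = cacac$bccabacaac
  rot[11] = acac$bccabacaacc
  rot[12] = cac$bccabacaacca
  rot[13] = ac$bccabacaaccac
  rot[14] = c$bccabacaaccaca
  rot[15] = $bccabacaaccacac
Sorted (with $ < everything):
  sorted[0] = $bccabacaaccacac  (last char: 'c')
  sorted[1] = aaccacac$bccabac  (last char: 'c')
  sorted[2] = abacaaccacac$bcc  (last char: 'c')
  sorted[3] = ac$bccabacaaccac  (last char: 'c')
  sorted[4] = acaaccacac$bccab  (last char: 'b')
  sorted[5] = acac$bccabacaacc  (last char: 'c')
  sorted[6] = accacac$bccabaca  (last char: 'a')
  sorted[7] = bacaaccacac$bcca  (last char: 'a')
  sorted[8] = bccabacaaccacac$  (last char: '$')
  sorted[9] = c$bccabacaaccaca  (last char: 'a')
  sorted[10] = caaccacac$bccaba  (last char: 'a')
  sorted[11] = cabacaaccacac$bc  (last char: 'c')
  sorted[12] = cac$bccabacaacca  (last char: 'a')
  sorted[13] = cacac$bccabacaac  (last char: 'c')
  sorted[14] = ccabacaaccacac$b  (last char: 'b')
  sorted[15] = ccacac$bccabacaa  (last char: 'a')
Last column: ccccbcaa$aacacba
Original string S is at sorted index 8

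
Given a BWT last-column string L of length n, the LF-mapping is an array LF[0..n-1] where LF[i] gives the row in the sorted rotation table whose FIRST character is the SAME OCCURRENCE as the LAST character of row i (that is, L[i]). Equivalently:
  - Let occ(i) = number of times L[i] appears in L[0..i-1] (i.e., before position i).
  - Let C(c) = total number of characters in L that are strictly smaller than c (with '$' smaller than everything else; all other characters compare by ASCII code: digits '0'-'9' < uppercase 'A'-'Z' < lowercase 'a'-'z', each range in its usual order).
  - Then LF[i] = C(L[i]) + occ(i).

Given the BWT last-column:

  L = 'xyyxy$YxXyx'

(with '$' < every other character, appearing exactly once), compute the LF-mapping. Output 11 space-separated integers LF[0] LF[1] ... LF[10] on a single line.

Char counts: '$':1, 'X':1, 'Y':1, 'x':4, 'y':4
C (first-col start): C('$')=0, C('X')=1, C('Y')=2, C('x')=3, C('y')=7
L[0]='x': occ=0, LF[0]=C('x')+0=3+0=3
L[1]='y': occ=0, LF[1]=C('y')+0=7+0=7
L[2]='y': occ=1, LF[2]=C('y')+1=7+1=8
L[3]='x': occ=1, LF[3]=C('x')+1=3+1=4
L[4]='y': occ=2, LF[4]=C('y')+2=7+2=9
L[5]='$': occ=0, LF[5]=C('$')+0=0+0=0
L[6]='Y': occ=0, LF[6]=C('Y')+0=2+0=2
L[7]='x': occ=2, LF[7]=C('x')+2=3+2=5
L[8]='X': occ=0, LF[8]=C('X')+0=1+0=1
L[9]='y': occ=3, LF[9]=C('y')+3=7+3=10
L[10]='x': occ=3, LF[10]=C('x')+3=3+3=6

Answer: 3 7 8 4 9 0 2 5 1 10 6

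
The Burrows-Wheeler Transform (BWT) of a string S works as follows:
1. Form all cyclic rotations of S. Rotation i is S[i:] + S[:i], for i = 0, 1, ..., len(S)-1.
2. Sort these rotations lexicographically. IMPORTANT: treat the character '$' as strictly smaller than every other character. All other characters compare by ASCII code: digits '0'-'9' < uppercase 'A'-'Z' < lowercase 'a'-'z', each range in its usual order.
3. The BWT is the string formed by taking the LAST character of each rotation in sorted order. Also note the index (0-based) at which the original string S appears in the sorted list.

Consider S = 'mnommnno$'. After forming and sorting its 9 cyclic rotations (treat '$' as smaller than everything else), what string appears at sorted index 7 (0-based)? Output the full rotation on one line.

All 9 rotations (rotation i = S[i:]+S[:i]):
  rot[0] = mnommnno$
  rot[1] = nommnno$m
  rot[2] = ommnno$mn
  rot[3] = mmnno$mno
  rot[4] = mnno$mnom
  rot[5] = nno$mnomm
  rot[6] = no$mnommn
  rot[7] = o$mnommnn
  rot[8] = $mnommnno
Sorted (with $ < everything):
  sorted[0] = $mnommnno
  sorted[1] = mmnno$mno
  sorted[2] = mnno$mnom
  sorted[3] = mnommnno$
  sorted[4] = nno$mnomm
  sorted[5] = no$mnommn
  sorted[6] = nommnno$m
  sorted[7] = o$mnommnn
  sorted[8] = ommnno$mn
sorted[7] = o$mnommnn

Answer: o$mnommnn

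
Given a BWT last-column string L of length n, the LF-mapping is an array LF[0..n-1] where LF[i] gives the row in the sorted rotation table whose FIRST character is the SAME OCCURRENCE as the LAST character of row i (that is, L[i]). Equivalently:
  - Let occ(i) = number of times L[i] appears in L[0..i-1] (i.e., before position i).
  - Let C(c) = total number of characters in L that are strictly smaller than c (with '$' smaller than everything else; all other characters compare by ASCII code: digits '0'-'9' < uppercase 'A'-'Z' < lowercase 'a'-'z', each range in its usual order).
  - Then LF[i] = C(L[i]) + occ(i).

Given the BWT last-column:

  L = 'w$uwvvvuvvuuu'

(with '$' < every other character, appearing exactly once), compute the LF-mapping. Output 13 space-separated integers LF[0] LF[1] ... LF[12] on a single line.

Char counts: '$':1, 'u':5, 'v':5, 'w':2
C (first-col start): C('$')=0, C('u')=1, C('v')=6, C('w')=11
L[0]='w': occ=0, LF[0]=C('w')+0=11+0=11
L[1]='$': occ=0, LF[1]=C('$')+0=0+0=0
L[2]='u': occ=0, LF[2]=C('u')+0=1+0=1
L[3]='w': occ=1, LF[3]=C('w')+1=11+1=12
L[4]='v': occ=0, LF[4]=C('v')+0=6+0=6
L[5]='v': occ=1, LF[5]=C('v')+1=6+1=7
L[6]='v': occ=2, LF[6]=C('v')+2=6+2=8
L[7]='u': occ=1, LF[7]=C('u')+1=1+1=2
L[8]='v': occ=3, LF[8]=C('v')+3=6+3=9
L[9]='v': occ=4, LF[9]=C('v')+4=6+4=10
L[10]='u': occ=2, LF[10]=C('u')+2=1+2=3
L[11]='u': occ=3, LF[11]=C('u')+3=1+3=4
L[12]='u': occ=4, LF[12]=C('u')+4=1+4=5

Answer: 11 0 1 12 6 7 8 2 9 10 3 4 5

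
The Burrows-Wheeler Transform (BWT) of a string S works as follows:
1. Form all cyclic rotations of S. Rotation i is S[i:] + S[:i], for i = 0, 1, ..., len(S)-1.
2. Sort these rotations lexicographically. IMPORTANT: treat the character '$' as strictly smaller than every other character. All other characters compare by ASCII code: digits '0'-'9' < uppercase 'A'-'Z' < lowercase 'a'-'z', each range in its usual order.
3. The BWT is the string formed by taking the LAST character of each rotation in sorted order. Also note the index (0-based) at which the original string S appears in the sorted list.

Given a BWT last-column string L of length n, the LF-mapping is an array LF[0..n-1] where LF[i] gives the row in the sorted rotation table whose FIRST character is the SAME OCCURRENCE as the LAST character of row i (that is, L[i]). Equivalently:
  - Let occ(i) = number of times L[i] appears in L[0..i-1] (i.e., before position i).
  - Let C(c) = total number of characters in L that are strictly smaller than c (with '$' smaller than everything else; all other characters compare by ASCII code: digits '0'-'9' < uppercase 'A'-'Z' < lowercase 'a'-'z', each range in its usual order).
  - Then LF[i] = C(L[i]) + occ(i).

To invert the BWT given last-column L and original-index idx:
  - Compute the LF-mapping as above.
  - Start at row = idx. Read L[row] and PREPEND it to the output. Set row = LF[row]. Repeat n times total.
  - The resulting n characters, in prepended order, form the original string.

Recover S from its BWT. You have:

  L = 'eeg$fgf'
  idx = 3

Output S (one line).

Answer: ffggee$

Derivation:
LF mapping: 1 2 5 0 3 6 4
Walk LF starting at row 3, prepending L[row]:
  step 1: row=3, L[3]='$', prepend. Next row=LF[3]=0
  step 2: row=0, L[0]='e', prepend. Next row=LF[0]=1
  step 3: row=1, L[1]='e', prepend. Next row=LF[1]=2
  step 4: row=2, L[2]='g', prepend. Next row=LF[2]=5
  step 5: row=5, L[5]='g', prepend. Next row=LF[5]=6
  step 6: row=6, L[6]='f', prepend. Next row=LF[6]=4
  step 7: row=4, L[4]='f', prepend. Next row=LF[4]=3
Reversed output: ffggee$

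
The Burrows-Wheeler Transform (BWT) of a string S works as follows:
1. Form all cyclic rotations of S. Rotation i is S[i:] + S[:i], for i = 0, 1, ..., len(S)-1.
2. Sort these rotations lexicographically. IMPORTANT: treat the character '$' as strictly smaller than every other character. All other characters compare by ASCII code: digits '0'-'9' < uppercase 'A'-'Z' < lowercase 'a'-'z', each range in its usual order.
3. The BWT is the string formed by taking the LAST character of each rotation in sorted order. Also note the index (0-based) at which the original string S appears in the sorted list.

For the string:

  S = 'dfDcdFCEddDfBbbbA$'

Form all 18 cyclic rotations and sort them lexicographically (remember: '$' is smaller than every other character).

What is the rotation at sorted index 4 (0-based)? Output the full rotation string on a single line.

All 18 rotations (rotation i = S[i:]+S[:i]):
  rot[0] = dfDcdFCEddDfBbbbA$
  rot[1] = fDcdFCEddDfBbbbA$d
  rot[2] = DcdFCEddDfBbbbA$df
  rot[3] = cdFCEddDfBbbbA$dfD
  rot[4] = dFCEddDfBbbbA$dfDc
  rot[5] = FCEddDfBbbbA$dfDcd
  rot[6] = CEddDfBbbbA$dfDcdF
  rot[7] = EddDfBbbbA$dfDcdFC
  rot[8] = ddDfBbbbA$dfDcdFCE
  rot[9] = dDfBbbbA$dfDcdFCEd
  rot[10] = DfBbbbA$dfDcdFCEdd
  rot[11] = fBbbbA$dfDcdFCEddD
  rot[12] = BbbbA$dfDcdFCEddDf
  rot[13] = bbbA$dfDcdFCEddDfB
  rot[14] = bbA$dfDcdFCEddDfBb
  rot[15] = bA$dfDcdFCEddDfBbb
  rot[16] = A$dfDcdFCEddDfBbbb
  rot[17] = $dfDcdFCEddDfBbbbA
Sorted (with $ < everything):
  sorted[0] = $dfDcdFCEddDfBbbbA
  sorted[1] = A$dfDcdFCEddDfBbbb
  sorted[2] = BbbbA$dfDcdFCEddDf
  sorted[3] = CEddDfBbbbA$dfDcdF
  sorted[4] = DcdFCEddDfBbbbA$df
  sorted[5] = DfBbbbA$dfDcdFCEdd
  sorted[6] = EddDfBbbbA$dfDcdFC
  sorted[7] = FCEddDfBbbbA$dfDcd
  sorted[8] = bA$dfDcdFCEddDfBbb
  sorted[9] = bbA$dfDcdFCEddDfBb
  sorted[10] = bbbA$dfDcdFCEddDfB
  sorted[11] = cdFCEddDfBbbbA$dfD
  sorted[12] = dDfBbbbA$dfDcdFCEd
  sorted[13] = dFCEddDfBbbbA$dfDc
  sorted[14] = ddDfBbbbA$dfDcdFCE
  sorted[15] = dfDcdFCEddDfBbbbA$
  sorted[16] = fBbbbA$dfDcdFCEddD
  sorted[17] = fDcdFCEddDfBbbbA$d
sorted[4] = DcdFCEddDfBbbbA$df

Answer: DcdFCEddDfBbbbA$df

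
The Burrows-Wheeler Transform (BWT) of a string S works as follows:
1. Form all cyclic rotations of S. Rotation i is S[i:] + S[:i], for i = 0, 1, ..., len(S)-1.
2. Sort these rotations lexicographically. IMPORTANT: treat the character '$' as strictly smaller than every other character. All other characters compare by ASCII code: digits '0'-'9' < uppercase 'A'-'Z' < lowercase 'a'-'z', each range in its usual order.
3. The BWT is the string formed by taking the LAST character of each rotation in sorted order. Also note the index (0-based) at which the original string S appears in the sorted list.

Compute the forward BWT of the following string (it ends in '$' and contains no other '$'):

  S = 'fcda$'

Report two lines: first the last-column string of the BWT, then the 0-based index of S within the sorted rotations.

All 5 rotations (rotation i = S[i:]+S[:i]):
  rot[0] = fcda$
  rot[1] = cda$f
  rot[2] = da$fc
  rot[3] = a$fcd
  rot[4] = $fcda
Sorted (with $ < everything):
  sorted[0] = $fcda  (last char: 'a')
  sorted[1] = a$fcd  (last char: 'd')
  sorted[2] = cda$f  (last char: 'f')
  sorted[3] = da$fc  (last char: 'c')
  sorted[4] = fcda$  (last char: '$')
Last column: adfc$
Original string S is at sorted index 4

Answer: adfc$
4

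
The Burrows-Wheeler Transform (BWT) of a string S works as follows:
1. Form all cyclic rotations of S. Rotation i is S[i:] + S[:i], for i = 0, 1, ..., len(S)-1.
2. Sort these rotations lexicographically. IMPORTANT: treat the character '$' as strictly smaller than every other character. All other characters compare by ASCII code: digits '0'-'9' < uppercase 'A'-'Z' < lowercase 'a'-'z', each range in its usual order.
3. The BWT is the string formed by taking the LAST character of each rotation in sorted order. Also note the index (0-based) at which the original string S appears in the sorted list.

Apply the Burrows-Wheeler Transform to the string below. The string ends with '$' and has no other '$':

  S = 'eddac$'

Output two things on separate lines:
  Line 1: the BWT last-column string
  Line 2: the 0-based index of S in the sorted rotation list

All 6 rotations (rotation i = S[i:]+S[:i]):
  rot[0] = eddac$
  rot[1] = ddac$e
  rot[2] = dac$ed
  rot[3] = ac$edd
  rot[4] = c$edda
  rot[5] = $eddac
Sorted (with $ < everything):
  sorted[0] = $eddac  (last char: 'c')
  sorted[1] = ac$edd  (last char: 'd')
  sorted[2] = c$edda  (last char: 'a')
  sorted[3] = dac$ed  (last char: 'd')
  sorted[4] = ddac$e  (last char: 'e')
  sorted[5] = eddac$  (last char: '$')
Last column: cdade$
Original string S is at sorted index 5

Answer: cdade$
5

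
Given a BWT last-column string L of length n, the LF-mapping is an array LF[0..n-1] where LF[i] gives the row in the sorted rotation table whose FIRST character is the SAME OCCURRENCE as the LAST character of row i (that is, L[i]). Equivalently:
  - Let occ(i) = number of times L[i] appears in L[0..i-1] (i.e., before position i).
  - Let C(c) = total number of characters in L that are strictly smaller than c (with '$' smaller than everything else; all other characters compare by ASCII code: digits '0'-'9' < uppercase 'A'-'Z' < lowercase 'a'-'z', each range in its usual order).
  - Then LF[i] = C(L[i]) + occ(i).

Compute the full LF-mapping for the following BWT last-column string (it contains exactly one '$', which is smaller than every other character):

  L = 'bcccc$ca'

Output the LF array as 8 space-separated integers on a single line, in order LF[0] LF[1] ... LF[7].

Answer: 2 3 4 5 6 0 7 1

Derivation:
Char counts: '$':1, 'a':1, 'b':1, 'c':5
C (first-col start): C('$')=0, C('a')=1, C('b')=2, C('c')=3
L[0]='b': occ=0, LF[0]=C('b')+0=2+0=2
L[1]='c': occ=0, LF[1]=C('c')+0=3+0=3
L[2]='c': occ=1, LF[2]=C('c')+1=3+1=4
L[3]='c': occ=2, LF[3]=C('c')+2=3+2=5
L[4]='c': occ=3, LF[4]=C('c')+3=3+3=6
L[5]='$': occ=0, LF[5]=C('$')+0=0+0=0
L[6]='c': occ=4, LF[6]=C('c')+4=3+4=7
L[7]='a': occ=0, LF[7]=C('a')+0=1+0=1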